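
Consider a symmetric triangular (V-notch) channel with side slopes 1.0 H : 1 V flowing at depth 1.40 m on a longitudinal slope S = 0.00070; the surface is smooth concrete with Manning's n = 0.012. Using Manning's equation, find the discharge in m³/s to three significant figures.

A = z·y² = 1.0×1.40² = 1.960 m²
P = 2y√(1+z²) = 2×1.40×√(1+1.0²) = 3.960 m
R = A/P = 1.960/3.960 = 0.4950 m
Q = (1/n)·A·R^(2/3)·S^(1/2) = (1/0.012) × 1.960 × 0.4950^(2/3) × 0.00070^(1/2) = 2.704 m³/s

2.70 m³/s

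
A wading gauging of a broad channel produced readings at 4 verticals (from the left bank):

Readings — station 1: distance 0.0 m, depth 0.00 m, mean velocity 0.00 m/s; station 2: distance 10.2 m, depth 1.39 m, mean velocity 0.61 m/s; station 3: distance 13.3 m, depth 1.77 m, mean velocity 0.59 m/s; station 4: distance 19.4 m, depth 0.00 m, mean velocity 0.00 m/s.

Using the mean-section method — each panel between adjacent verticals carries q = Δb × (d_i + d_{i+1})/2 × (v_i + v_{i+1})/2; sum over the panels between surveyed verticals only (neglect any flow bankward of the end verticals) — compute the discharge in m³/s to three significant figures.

Panel 1-2: Δb = 10.2 m, d̄ = (0.00+1.39)/2 = 0.695, v̄ = (0.00+0.61)/2 = 0.305 → q = 10.2×0.695×0.305 = 2.162 m³/s
Panel 2-3: Δb = 3.1 m, d̄ = (1.39+1.77)/2 = 1.58, v̄ = (0.61+0.59)/2 = 0.6 → q = 3.1×1.58×0.6 = 2.939 m³/s
Panel 3-4: Δb = 6.1 m, d̄ = (1.77+0.00)/2 = 0.885, v̄ = (0.59+0.00)/2 = 0.295 → q = 6.1×0.885×0.295 = 1.593 m³/s
Q = Σ q = 6.694 m³/s

6.69 m³/s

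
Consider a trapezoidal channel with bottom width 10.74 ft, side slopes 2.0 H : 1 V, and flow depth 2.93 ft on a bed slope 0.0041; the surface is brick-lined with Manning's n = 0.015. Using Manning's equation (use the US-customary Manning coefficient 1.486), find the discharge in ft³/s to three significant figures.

496 ft³/s

A = (b + z·y)·y = (10.74 + 2.0×2.93)×2.93 = 48.64 ft²
P = b + 2y√(1+z²) = 10.74 + 2×2.93×√(1+2.0²) = 23.84 ft
R = A/P = 48.64/23.84 = 2.040 ft
Q = (1.486/n)·A·R^(2/3)·S^(1/2) = (1.486/0.015) × 48.64 × 2.040^(2/3) × 0.0041^(1/2) = 496.3 ft³/s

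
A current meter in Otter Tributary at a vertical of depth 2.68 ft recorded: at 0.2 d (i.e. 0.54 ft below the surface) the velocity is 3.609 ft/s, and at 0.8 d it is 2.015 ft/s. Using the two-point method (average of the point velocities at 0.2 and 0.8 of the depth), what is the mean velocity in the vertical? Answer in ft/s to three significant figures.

v̄ = (3.609 + 2.015) / 2 = 2.812 ft/s

2.81 ft/s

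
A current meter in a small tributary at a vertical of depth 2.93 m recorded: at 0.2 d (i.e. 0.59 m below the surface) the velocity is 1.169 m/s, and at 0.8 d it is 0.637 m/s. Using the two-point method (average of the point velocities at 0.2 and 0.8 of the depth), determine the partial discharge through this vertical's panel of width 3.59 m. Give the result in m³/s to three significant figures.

v̄ = (1.169 + 0.637) / 2 = 0.9030 m/s
q = v̄ × d × w = 0.9030 × 2.93 × 3.59 = 9.498 m³/s

9.50 m³/s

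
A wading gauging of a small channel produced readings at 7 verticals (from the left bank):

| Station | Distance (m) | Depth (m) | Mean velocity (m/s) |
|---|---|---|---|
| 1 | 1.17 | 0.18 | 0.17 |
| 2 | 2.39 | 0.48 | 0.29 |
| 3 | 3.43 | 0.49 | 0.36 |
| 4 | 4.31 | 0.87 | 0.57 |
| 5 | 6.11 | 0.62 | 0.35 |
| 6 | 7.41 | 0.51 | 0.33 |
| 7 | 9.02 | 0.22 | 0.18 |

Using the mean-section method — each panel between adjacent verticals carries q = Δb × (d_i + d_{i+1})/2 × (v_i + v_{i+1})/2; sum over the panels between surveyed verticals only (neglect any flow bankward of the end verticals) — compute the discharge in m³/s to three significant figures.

Panel 1-2: Δb = 1.22 m, d̄ = (0.18+0.48)/2 = 0.33, v̄ = (0.17+0.29)/2 = 0.23 → q = 1.22×0.33×0.23 = 0.09260 m³/s
Panel 2-3: Δb = 1.04 m, d̄ = (0.48+0.49)/2 = 0.485, v̄ = (0.29+0.36)/2 = 0.325 → q = 1.04×0.485×0.325 = 0.1639 m³/s
Panel 3-4: Δb = 0.88 m, d̄ = (0.49+0.87)/2 = 0.68, v̄ = (0.36+0.57)/2 = 0.465 → q = 0.88×0.68×0.465 = 0.2783 m³/s
Panel 4-5: Δb = 1.8 m, d̄ = (0.87+0.62)/2 = 0.745, v̄ = (0.57+0.35)/2 = 0.46 → q = 1.8×0.745×0.46 = 0.6169 m³/s
Panel 5-6: Δb = 1.3 m, d̄ = (0.62+0.51)/2 = 0.565, v̄ = (0.35+0.33)/2 = 0.34 → q = 1.3×0.565×0.34 = 0.2497 m³/s
Panel 6-7: Δb = 1.61 m, d̄ = (0.51+0.22)/2 = 0.365, v̄ = (0.33+0.18)/2 = 0.255 → q = 1.61×0.365×0.255 = 0.1499 m³/s
Q = Σ q = 1.551 m³/s

1.55 m³/s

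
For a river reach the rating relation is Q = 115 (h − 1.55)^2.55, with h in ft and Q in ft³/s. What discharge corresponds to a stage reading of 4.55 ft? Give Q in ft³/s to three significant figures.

Q = 115 × (4.55 − 1.55)^2.55 = 115 × 3^2.55 = 1894 ft³/s

1890 ft³/s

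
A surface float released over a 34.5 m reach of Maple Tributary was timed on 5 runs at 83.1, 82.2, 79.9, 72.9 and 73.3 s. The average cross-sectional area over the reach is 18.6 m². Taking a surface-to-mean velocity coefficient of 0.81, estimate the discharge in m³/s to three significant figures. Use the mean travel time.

t̄ = (83.1 + 82.2 + 79.9 + 72.9 + 73.3) / 5 = 78.28 s
v_surface = L / t̄ = 34.5 / 78.28 = 0.4407 m/s
v_mean = 0.81 × 0.4407 = 0.3570 m/s
Q = A × v_mean = 18.6 × 0.3570 = 6.640 m³/s

6.64 m³/s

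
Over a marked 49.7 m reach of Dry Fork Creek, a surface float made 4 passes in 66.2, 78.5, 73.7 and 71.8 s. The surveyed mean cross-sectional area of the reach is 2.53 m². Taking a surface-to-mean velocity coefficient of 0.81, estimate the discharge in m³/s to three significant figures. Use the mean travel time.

1.40 m³/s

t̄ = (66.2 + 78.5 + 73.7 + 71.8) / 4 = 72.55 s
v_surface = L / t̄ = 49.7 / 72.55 = 0.6850 m/s
v_mean = 0.81 × 0.6850 = 0.5549 m/s
Q = A × v_mean = 2.53 × 0.5549 = 1.404 m³/s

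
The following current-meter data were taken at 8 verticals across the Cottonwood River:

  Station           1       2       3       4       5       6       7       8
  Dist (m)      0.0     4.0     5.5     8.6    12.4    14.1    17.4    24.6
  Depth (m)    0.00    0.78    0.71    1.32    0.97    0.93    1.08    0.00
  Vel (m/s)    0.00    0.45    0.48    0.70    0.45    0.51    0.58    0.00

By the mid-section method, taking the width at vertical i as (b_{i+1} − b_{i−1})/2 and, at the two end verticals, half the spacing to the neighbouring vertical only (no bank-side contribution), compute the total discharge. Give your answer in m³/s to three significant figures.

10.6 m³/s

w_2 = (5.5 − 0.0)/2 = 2.75 m; q_2 = 0.45 × 0.78 × 2.75 = 0.9653 m³/s
w_3 = (8.6 − 4.0)/2 = 2.3 m; q_3 = 0.48 × 0.71 × 2.3 = 0.7838 m³/s
w_4 = (12.4 − 5.5)/2 = 3.45 m; q_4 = 0.70 × 1.32 × 3.45 = 3.188 m³/s
w_5 = (14.1 − 8.6)/2 = 2.75 m; q_5 = 0.45 × 0.97 × 2.75 = 1.200 m³/s
w_6 = (17.4 − 12.4)/2 = 2.5 m; q_6 = 0.51 × 0.93 × 2.5 = 1.186 m³/s
w_7 = (24.6 − 14.1)/2 = 5.25 m; q_7 = 0.58 × 1.08 × 5.25 = 3.289 m³/s
Stations 1, 8 contribute zero (depth or velocity is 0).
Q = Σ qᵢ = 10.61 m³/s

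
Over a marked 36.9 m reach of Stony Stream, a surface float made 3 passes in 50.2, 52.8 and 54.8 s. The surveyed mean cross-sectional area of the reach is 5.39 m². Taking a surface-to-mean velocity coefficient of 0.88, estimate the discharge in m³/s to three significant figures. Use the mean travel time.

3.33 m³/s

t̄ = (50.2 + 52.8 + 54.8) / 3 = 52.6 s
v_surface = L / t̄ = 36.9 / 52.6 = 0.7015 m/s
v_mean = 0.88 × 0.7015 = 0.6173 m/s
Q = A × v_mean = 5.39 × 0.6173 = 3.327 m³/s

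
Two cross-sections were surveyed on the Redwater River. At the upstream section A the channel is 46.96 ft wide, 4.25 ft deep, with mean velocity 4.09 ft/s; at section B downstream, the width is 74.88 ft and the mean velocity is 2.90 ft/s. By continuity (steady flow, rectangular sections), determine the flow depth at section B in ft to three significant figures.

Q = A₁V₁ = (46.96×4.25) × 4.09 = 816.3 ft³/s
d₂ = Q/(b₂ V₂) = 816.3/(74.88×2.90) = 3.759 ft

3.76 ft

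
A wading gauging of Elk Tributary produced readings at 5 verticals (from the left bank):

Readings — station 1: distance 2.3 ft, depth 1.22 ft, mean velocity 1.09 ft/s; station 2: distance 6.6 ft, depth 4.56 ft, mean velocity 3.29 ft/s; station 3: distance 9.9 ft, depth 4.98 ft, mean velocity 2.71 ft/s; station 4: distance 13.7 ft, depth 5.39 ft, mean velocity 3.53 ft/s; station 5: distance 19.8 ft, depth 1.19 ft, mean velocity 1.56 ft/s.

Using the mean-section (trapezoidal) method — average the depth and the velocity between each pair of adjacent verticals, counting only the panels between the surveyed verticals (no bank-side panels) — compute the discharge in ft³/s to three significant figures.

Panel 1-2: Δb = 4.3 ft, d̄ = (1.22+4.56)/2 = 2.89, v̄ = (1.09+3.29)/2 = 2.19 → q = 4.3×2.89×2.19 = 27.22 ft³/s
Panel 2-3: Δb = 3.3 ft, d̄ = (4.56+4.98)/2 = 4.77, v̄ = (3.29+2.71)/2 = 3 → q = 3.3×4.77×3 = 47.22 ft³/s
Panel 3-4: Δb = 3.8 ft, d̄ = (4.98+5.39)/2 = 5.185, v̄ = (2.71+3.53)/2 = 3.12 → q = 3.8×5.185×3.12 = 61.47 ft³/s
Panel 4-5: Δb = 6.1 ft, d̄ = (5.39+1.19)/2 = 3.29, v̄ = (3.53+1.56)/2 = 2.545 → q = 6.1×3.29×2.545 = 51.08 ft³/s
Q = Σ q = 187.0 ft³/s

187 ft³/s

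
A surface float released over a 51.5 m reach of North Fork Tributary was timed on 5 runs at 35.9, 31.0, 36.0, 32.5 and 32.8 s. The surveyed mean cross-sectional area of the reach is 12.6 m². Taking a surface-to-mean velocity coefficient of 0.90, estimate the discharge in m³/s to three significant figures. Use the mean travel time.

17.4 m³/s

t̄ = (35.9 + 31.0 + 36.0 + 32.5 + 32.8) / 5 = 33.64 s
v_surface = L / t̄ = 51.5 / 33.64 = 1.531 m/s
v_mean = 0.90 × 1.531 = 1.378 m/s
Q = A × v_mean = 12.6 × 1.378 = 17.36 m³/s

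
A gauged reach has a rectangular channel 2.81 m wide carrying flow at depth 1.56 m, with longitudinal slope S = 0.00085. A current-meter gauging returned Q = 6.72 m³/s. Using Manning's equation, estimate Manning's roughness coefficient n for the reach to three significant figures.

0.0155

A = b·y = 2.81 × 1.56 = 4.384 m²
P = b + 2y = 2.81 + 2×1.56 = 5.930 m
R = A/P = 4.384/5.930 = 0.7392 m
n = (1/Q)·A·R^(2/3)·S^(1/2) = (1/6.72) × 4.384 × 0.8176 × 0.02915 = 0.01555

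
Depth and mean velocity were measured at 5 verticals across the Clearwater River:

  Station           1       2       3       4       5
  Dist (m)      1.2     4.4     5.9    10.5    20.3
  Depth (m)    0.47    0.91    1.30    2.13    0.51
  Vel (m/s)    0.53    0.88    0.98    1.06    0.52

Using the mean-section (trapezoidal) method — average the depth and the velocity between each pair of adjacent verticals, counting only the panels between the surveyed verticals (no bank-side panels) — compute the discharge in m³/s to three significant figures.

Panel 1-2: Δb = 3.2 m, d̄ = (0.47+0.91)/2 = 0.69, v̄ = (0.53+0.88)/2 = 0.705 → q = 3.2×0.69×0.705 = 1.557 m³/s
Panel 2-3: Δb = 1.5 m, d̄ = (0.91+1.30)/2 = 1.105, v̄ = (0.88+0.98)/2 = 0.93 → q = 1.5×1.105×0.93 = 1.541 m³/s
Panel 3-4: Δb = 4.6 m, d̄ = (1.30+2.13)/2 = 1.715, v̄ = (0.98+1.06)/2 = 1.02 → q = 4.6×1.715×1.02 = 8.047 m³/s
Panel 4-5: Δb = 9.8 m, d̄ = (2.13+0.51)/2 = 1.32, v̄ = (1.06+0.52)/2 = 0.79 → q = 9.8×1.32×0.79 = 10.22 m³/s
Q = Σ q = 21.36 m³/s

21.4 m³/s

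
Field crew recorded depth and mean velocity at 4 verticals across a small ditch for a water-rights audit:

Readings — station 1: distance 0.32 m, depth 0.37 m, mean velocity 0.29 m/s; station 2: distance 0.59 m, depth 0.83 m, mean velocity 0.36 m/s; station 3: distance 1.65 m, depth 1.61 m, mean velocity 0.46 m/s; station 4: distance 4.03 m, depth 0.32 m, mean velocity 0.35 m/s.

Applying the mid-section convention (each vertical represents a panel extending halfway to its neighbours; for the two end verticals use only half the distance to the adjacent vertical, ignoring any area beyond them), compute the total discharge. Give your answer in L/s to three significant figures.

w_1 = (0.59 − 0.32)/2 = 0.135 m; q_1 = 0.29 × 0.37 × 0.135 = 0.01449 m³/s
w_2 = (1.65 − 0.32)/2 = 0.665 m; q_2 = 0.36 × 0.83 × 0.665 = 0.1987 m³/s
w_3 = (4.03 − 0.59)/2 = 1.72 m; q_3 = 0.46 × 1.61 × 1.72 = 1.274 m³/s
w_4 = (4.03 − 1.65)/2 = 1.19 m; q_4 = 0.35 × 0.32 × 1.19 = 0.1333 m³/s
Q = Σ qᵢ = 1.620 m³/s
= 1.620 × 1000 = 1620 L/s

1620 L/s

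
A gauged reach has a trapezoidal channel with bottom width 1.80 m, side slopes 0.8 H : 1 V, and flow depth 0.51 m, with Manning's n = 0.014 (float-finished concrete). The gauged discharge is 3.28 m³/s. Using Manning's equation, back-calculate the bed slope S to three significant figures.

0.00643

A = (b + z·y)·y = (1.80 + 0.8×0.51)×0.51 = 1.126 m²
P = b + 2y√(1+z²) = 1.80 + 2×0.51×√(1+0.8²) = 3.106 m
R = A/P = 1.126/3.106 = 0.3625 m
S = (Q·n / (1·A·R^(2/3)))² = (3.28×0.014 / (1×1.126×0.5084))² = 0.006433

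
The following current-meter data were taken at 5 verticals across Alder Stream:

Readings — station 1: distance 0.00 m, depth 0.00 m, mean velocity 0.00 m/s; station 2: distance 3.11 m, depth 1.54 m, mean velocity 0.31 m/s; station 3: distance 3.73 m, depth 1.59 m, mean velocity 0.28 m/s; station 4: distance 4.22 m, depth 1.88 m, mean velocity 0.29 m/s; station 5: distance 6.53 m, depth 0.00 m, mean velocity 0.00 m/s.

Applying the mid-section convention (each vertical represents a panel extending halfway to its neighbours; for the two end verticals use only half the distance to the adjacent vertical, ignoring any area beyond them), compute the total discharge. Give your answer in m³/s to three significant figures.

w_2 = (3.73 − 0.00)/2 = 1.865 m; q_2 = 0.31 × 1.54 × 1.865 = 0.8904 m³/s
w_3 = (4.22 − 3.11)/2 = 0.555 m; q_3 = 0.28 × 1.59 × 0.555 = 0.2471 m³/s
w_4 = (6.53 − 3.73)/2 = 1.4 m; q_4 = 0.29 × 1.88 × 1.4 = 0.7633 m³/s
Stations 1, 5 contribute zero (depth or velocity is 0).
Q = Σ qᵢ = 1.901 m³/s

1.90 m³/s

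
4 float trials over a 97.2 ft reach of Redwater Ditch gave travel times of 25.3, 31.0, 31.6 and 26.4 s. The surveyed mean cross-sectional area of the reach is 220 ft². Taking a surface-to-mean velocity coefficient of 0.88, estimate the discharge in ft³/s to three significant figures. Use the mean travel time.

t̄ = (25.3 + 31.0 + 31.6 + 26.4) / 4 = 28.575 s
v_surface = L / t̄ = 97.2 / 28.575 = 3.402 ft/s
v_mean = 0.88 × 3.402 = 2.993 ft/s
Q = A × v_mean = 220 × 2.993 = 658.5 ft³/s

659 ft³/s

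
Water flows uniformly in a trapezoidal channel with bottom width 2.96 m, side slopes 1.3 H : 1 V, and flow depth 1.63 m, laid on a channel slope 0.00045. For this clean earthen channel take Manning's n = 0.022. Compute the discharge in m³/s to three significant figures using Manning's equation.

7.96 m³/s

A = (b + z·y)·y = (2.96 + 1.3×1.63)×1.63 = 8.279 m²
P = b + 2y√(1+z²) = 2.96 + 2×1.63×√(1+1.3²) = 8.307 m
R = A/P = 8.279/8.307 = 0.9966 m
Q = (1/n)·A·R^(2/3)·S^(1/2) = (1/0.022) × 8.279 × 0.9966^(2/3) × 0.00045^(1/2) = 7.965 m³/s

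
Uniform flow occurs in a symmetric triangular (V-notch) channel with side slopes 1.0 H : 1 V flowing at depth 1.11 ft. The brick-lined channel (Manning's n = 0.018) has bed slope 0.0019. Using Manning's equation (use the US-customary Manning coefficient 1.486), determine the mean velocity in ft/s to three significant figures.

1.93 ft/s

A = z·y² = 1.0×1.11² = 1.232 ft²
P = 2y√(1+z²) = 2×1.11×√(1+1.0²) = 3.140 ft
R = A/P = 1.232/3.140 = 0.3924 ft
Q = (1.486/n)·A·R^(2/3)·S^(1/2) = (1.486/0.018) × 1.232 × 0.3924^(2/3) × 0.0019^(1/2) = 2.377 ft³/s
V = Q/A = 2.377/1.232 = 1.929 ft/s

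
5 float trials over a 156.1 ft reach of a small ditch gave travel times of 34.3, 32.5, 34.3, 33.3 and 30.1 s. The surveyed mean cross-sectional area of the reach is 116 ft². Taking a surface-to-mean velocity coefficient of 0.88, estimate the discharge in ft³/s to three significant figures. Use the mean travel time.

t̄ = (34.3 + 32.5 + 34.3 + 33.3 + 30.1) / 5 = 32.9 s
v_surface = L / t̄ = 156.1 / 32.9 = 4.745 ft/s
v_mean = 0.88 × 4.745 = 4.175 ft/s
Q = A × v_mean = 116 × 4.175 = 484.3 ft³/s

484 ft³/s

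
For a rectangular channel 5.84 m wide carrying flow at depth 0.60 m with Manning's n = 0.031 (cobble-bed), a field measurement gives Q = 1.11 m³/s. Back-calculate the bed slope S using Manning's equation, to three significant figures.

0.000244

A = b·y = 5.84 × 0.60 = 3.504 m²
P = b + 2y = 5.84 + 2×0.60 = 7.040 m
R = A/P = 3.504/7.040 = 0.4977 m
S = (Q·n / (1·A·R^(2/3)))² = (1.11×0.031 / (1×3.504×0.6281))² = 0.0002445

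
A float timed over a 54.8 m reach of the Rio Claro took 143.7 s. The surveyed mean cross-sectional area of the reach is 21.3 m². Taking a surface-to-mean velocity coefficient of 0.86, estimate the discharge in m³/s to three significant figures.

6.99 m³/s

v_surface = L / t̄ = 54.8 / 143.7 = 0.3814 m/s
v_mean = 0.86 × 0.3814 = 0.3280 m/s
Q = A × v_mean = 21.3 × 0.3280 = 6.986 m³/s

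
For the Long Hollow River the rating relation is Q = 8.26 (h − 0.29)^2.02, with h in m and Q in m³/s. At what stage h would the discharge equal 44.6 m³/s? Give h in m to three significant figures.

h − h₀ = (Q/C)^(1/b) = (44.6/8.26)^(1/2.02) = 2.304 m
h = 0.29 + 2.304 = 2.594 m

2.59 m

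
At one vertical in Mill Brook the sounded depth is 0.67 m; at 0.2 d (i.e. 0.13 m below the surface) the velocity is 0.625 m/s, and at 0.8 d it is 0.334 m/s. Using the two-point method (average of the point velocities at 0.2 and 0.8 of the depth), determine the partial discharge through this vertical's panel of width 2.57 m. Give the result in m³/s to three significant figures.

v̄ = (0.625 + 0.334) / 2 = 0.4795 m/s
q = v̄ × d × w = 0.4795 × 0.67 × 2.57 = 0.8257 m³/s

0.826 m³/s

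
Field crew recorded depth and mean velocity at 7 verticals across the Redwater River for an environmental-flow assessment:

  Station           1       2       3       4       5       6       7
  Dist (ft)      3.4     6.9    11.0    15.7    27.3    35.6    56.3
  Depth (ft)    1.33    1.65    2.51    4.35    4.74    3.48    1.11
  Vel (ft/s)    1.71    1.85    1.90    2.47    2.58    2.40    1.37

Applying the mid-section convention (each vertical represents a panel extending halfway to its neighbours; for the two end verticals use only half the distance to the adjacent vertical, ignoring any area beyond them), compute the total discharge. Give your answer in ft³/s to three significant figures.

w_1 = (6.9 − 3.4)/2 = 1.75 ft; q_1 = 1.71 × 1.33 × 1.75 = 3.980 ft³/s
w_2 = (11.0 − 3.4)/2 = 3.8 ft; q_2 = 1.85 × 1.65 × 3.8 = 11.60 ft³/s
w_3 = (15.7 − 6.9)/2 = 4.4 ft; q_3 = 1.90 × 2.51 × 4.4 = 20.98 ft³/s
w_4 = (27.3 − 11.0)/2 = 8.15 ft; q_4 = 2.47 × 4.35 × 8.15 = 87.57 ft³/s
w_5 = (35.6 − 15.7)/2 = 9.95 ft; q_5 = 2.58 × 4.74 × 9.95 = 121.7 ft³/s
w_6 = (56.3 − 27.3)/2 = 14.5 ft; q_6 = 2.40 × 3.48 × 14.5 = 121.1 ft³/s
w_7 = (56.3 − 35.6)/2 = 10.35 ft; q_7 = 1.37 × 1.11 × 10.35 = 15.74 ft³/s
Q = Σ qᵢ = 382.7 ft³/s

383 ft³/s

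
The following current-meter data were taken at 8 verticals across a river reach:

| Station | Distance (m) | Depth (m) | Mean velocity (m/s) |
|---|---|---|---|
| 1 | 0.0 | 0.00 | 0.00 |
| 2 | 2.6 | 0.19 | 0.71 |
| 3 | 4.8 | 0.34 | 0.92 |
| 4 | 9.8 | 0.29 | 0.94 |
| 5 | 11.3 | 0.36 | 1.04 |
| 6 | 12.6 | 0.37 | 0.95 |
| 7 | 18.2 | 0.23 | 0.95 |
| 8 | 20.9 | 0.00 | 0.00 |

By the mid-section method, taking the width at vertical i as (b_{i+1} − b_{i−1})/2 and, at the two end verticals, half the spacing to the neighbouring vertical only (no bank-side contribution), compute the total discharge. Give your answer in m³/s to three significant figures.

4.98 m³/s

w_2 = (4.8 − 0.0)/2 = 2.4 m; q_2 = 0.71 × 0.19 × 2.4 = 0.3238 m³/s
w_3 = (9.8 − 2.6)/2 = 3.6 m; q_3 = 0.92 × 0.34 × 3.6 = 1.126 m³/s
w_4 = (11.3 − 4.8)/2 = 3.25 m; q_4 = 0.94 × 0.29 × 3.25 = 0.8860 m³/s
w_5 = (12.6 − 9.8)/2 = 1.4 m; q_5 = 1.04 × 0.36 × 1.4 = 0.5242 m³/s
w_6 = (18.2 − 11.3)/2 = 3.45 m; q_6 = 0.95 × 0.37 × 3.45 = 1.213 m³/s
w_7 = (20.9 − 12.6)/2 = 4.15 m; q_7 = 0.95 × 0.23 × 4.15 = 0.9068 m³/s
Stations 1, 8 contribute zero (depth or velocity is 0).
Q = Σ qᵢ = 4.979 m³/s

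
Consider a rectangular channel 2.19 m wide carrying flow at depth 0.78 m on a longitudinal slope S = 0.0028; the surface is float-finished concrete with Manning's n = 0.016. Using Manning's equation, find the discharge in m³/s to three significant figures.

3.34 m³/s

A = b·y = 2.19 × 0.78 = 1.708 m²
P = b + 2y = 2.19 + 2×0.78 = 3.750 m
R = A/P = 1.708/3.750 = 0.4555 m
Q = (1/n)·A·R^(2/3)·S^(1/2) = (1/0.016) × 1.708 × 0.4555^(2/3) × 0.0028^(1/2) = 3.345 m³/s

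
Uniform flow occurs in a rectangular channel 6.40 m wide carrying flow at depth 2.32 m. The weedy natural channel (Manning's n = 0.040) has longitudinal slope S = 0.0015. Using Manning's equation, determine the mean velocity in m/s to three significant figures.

A = b·y = 6.40 × 2.32 = 14.85 m²
P = b + 2y = 6.40 + 2×2.32 = 11.04 m
R = A/P = 14.85/11.04 = 1.345 m
Q = (1/n)·A·R^(2/3)·S^(1/2) = (1/0.040) × 14.85 × 1.345^(2/3) × 0.0015^(1/2) = 17.52 m³/s
V = Q/A = 17.52/14.85 = 1.180 m/s

1.18 m/s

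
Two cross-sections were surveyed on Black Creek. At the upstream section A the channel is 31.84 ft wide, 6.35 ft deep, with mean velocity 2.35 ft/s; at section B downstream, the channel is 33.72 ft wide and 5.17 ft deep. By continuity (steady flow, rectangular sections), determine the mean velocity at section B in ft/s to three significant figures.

Q = A₁V₁ = (31.84×6.35) × 2.35 = 475.1 ft³/s
A₂ = 33.72 × 5.17 = 174.3 ft²
V₂ = Q/A₂ = 475.1/174.3 = 2.725 ft/s

2.73 ft/s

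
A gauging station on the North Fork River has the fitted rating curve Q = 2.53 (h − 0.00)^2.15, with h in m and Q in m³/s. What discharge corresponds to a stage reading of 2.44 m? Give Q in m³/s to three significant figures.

17.2 m³/s

Q = 2.53 × (2.44 − 0.00)^2.15 = 2.53 × 2.44^2.15 = 17.22 m³/s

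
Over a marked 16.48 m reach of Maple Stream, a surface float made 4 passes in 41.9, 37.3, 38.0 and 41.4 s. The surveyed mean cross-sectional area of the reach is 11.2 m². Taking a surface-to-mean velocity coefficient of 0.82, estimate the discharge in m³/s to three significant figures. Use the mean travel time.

t̄ = (41.9 + 37.3 + 38.0 + 41.4) / 4 = 39.65 s
v_surface = L / t̄ = 16.48 / 39.65 = 0.4156 m/s
v_mean = 0.82 × 0.4156 = 0.3408 m/s
Q = A × v_mean = 11.2 × 0.3408 = 3.817 m³/s

3.82 m³/s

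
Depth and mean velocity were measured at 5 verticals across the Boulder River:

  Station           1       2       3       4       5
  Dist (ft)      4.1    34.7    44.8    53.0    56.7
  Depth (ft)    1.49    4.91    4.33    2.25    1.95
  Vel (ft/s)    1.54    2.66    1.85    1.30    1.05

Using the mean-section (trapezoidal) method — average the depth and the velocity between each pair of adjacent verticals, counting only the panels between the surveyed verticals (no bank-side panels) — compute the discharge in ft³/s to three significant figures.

Panel 1-2: Δb = 30.6 ft, d̄ = (1.49+4.91)/2 = 3.2, v̄ = (1.54+2.66)/2 = 2.1 → q = 30.6×3.2×2.1 = 205.6 ft³/s
Panel 2-3: Δb = 10.1 ft, d̄ = (4.91+4.33)/2 = 4.62, v̄ = (2.66+1.85)/2 = 2.255 → q = 10.1×4.62×2.255 = 105.2 ft³/s
Panel 3-4: Δb = 8.2 ft, d̄ = (4.33+2.25)/2 = 3.29, v̄ = (1.85+1.30)/2 = 1.575 → q = 8.2×3.29×1.575 = 42.49 ft³/s
Panel 4-5: Δb = 3.7 ft, d̄ = (2.25+1.95)/2 = 2.1, v̄ = (1.30+1.05)/2 = 1.175 → q = 3.7×2.1×1.175 = 9.130 ft³/s
Q = Σ q = 362.5 ft³/s

362 ft³/s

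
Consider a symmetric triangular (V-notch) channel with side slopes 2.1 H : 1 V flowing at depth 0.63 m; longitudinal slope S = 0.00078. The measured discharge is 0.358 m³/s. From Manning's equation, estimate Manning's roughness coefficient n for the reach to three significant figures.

A = z·y² = 2.1×0.63² = 0.8335 m²
P = 2y√(1+z²) = 2×0.63×√(1+2.1²) = 2.931 m
R = A/P = 0.8335/2.931 = 0.2844 m
n = (1/Q)·A·R^(2/3)·S^(1/2) = (1/0.358) × 0.8335 × 0.4325 × 0.02793 = 0.02812

0.0281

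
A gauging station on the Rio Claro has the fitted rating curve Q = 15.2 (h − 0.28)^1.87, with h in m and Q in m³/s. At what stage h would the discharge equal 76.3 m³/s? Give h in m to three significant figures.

h − h₀ = (Q/C)^(1/b) = (76.3/15.2)^(1/1.87) = 2.370 m
h = 0.28 + 2.370 = 2.650 m

2.65 m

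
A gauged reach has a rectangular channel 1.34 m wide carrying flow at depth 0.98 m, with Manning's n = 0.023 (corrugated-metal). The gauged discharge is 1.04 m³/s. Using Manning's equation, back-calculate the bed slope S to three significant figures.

A = b·y = 1.34 × 0.98 = 1.313 m²
P = b + 2y = 1.34 + 2×0.98 = 3.300 m
R = A/P = 1.313/3.300 = 0.3979 m
S = (Q·n / (1·A·R^(2/3)))² = (1.04×0.023 / (1×1.313×0.5410))² = 0.001134

0.00113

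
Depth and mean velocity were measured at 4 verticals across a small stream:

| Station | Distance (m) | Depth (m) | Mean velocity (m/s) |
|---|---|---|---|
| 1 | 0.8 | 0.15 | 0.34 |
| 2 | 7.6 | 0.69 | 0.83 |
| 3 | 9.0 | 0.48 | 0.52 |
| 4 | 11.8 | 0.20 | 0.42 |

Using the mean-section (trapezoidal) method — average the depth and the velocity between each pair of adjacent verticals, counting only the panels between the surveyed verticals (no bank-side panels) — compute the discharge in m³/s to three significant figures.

Panel 1-2: Δb = 6.8 m, d̄ = (0.15+0.69)/2 = 0.42, v̄ = (0.34+0.83)/2 = 0.585 → q = 6.8×0.42×0.585 = 1.671 m³/s
Panel 2-3: Δb = 1.4 m, d̄ = (0.69+0.48)/2 = 0.585, v̄ = (0.83+0.52)/2 = 0.675 → q = 1.4×0.585×0.675 = 0.5528 m³/s
Panel 3-4: Δb = 2.8 m, d̄ = (0.48+0.20)/2 = 0.34, v̄ = (0.52+0.42)/2 = 0.47 → q = 2.8×0.34×0.47 = 0.4474 m³/s
Q = Σ q = 2.671 m³/s

2.67 m³/s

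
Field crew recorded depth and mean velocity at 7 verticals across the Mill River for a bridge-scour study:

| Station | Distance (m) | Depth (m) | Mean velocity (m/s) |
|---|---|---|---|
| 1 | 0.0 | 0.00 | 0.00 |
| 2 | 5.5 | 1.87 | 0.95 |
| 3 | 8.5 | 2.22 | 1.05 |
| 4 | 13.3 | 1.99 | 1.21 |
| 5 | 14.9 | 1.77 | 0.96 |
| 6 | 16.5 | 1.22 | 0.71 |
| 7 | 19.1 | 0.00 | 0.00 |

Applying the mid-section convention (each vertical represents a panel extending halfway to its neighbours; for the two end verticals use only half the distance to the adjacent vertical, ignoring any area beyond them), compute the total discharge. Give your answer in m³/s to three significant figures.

w_2 = (8.5 − 0.0)/2 = 4.25 m; q_2 = 0.95 × 1.87 × 4.25 = 7.550 m³/s
w_3 = (13.3 − 5.5)/2 = 3.9 m; q_3 = 1.05 × 2.22 × 3.9 = 9.091 m³/s
w_4 = (14.9 − 8.5)/2 = 3.2 m; q_4 = 1.21 × 1.99 × 3.2 = 7.705 m³/s
w_5 = (16.5 − 13.3)/2 = 1.6 m; q_5 = 0.96 × 1.77 × 1.6 = 2.719 m³/s
w_6 = (19.1 − 14.9)/2 = 2.1 m; q_6 = 0.71 × 1.22 × 2.1 = 1.819 m³/s
Stations 1, 7 contribute zero (depth or velocity is 0).
Q = Σ qᵢ = 28.88 m³/s

28.9 m³/s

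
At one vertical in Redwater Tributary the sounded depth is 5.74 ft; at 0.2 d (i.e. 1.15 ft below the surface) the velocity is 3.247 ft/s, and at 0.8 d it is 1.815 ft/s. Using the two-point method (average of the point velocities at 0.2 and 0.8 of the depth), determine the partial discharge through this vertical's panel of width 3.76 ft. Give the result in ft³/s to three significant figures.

v̄ = (3.247 + 1.815) / 2 = 2.531 ft/s
q = v̄ × d × w = 2.531 × 5.74 × 3.76 = 54.63 ft³/s

54.6 ft³/s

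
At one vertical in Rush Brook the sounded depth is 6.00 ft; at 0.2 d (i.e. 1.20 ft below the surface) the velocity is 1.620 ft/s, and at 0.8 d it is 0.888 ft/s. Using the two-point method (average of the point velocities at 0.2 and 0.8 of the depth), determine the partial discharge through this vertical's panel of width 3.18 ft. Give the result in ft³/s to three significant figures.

v̄ = (1.620 + 0.888) / 2 = 1.254 ft/s
q = v̄ × d × w = 1.254 × 6.00 × 3.18 = 23.93 ft³/s

23.9 ft³/s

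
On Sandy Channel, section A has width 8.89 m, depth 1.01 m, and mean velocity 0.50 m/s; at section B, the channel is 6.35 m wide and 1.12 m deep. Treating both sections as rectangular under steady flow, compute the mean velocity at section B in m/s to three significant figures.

Q = A₁V₁ = (8.89×1.01) × 0.50 = 4.489 m³/s
A₂ = 6.35 × 1.12 = 7.112 m²
V₂ = Q/A₂ = 4.489/7.112 = 0.6313 m/s

0.631 m/s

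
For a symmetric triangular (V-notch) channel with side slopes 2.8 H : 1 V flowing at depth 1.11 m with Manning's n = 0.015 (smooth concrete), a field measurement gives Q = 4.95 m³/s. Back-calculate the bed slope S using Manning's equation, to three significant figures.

0.00110

A = z·y² = 2.8×1.11² = 3.450 m²
P = 2y√(1+z²) = 2×1.11×√(1+2.8²) = 6.601 m
R = A/P = 3.450/6.601 = 0.5227 m
S = (Q·n / (1·A·R^(2/3)))² = (4.95×0.015 / (1×3.450×0.6489))² = 0.001100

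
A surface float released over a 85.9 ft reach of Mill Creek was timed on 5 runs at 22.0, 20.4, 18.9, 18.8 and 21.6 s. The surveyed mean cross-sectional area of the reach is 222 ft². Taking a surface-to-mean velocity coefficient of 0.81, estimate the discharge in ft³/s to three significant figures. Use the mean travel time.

t̄ = (22.0 + 20.4 + 18.9 + 18.8 + 21.6) / 5 = 20.34 s
v_surface = L / t̄ = 85.9 / 20.34 = 4.223 ft/s
v_mean = 0.81 × 4.223 = 3.421 ft/s
Q = A × v_mean = 222 × 3.421 = 759.4 ft³/s

759 ft³/s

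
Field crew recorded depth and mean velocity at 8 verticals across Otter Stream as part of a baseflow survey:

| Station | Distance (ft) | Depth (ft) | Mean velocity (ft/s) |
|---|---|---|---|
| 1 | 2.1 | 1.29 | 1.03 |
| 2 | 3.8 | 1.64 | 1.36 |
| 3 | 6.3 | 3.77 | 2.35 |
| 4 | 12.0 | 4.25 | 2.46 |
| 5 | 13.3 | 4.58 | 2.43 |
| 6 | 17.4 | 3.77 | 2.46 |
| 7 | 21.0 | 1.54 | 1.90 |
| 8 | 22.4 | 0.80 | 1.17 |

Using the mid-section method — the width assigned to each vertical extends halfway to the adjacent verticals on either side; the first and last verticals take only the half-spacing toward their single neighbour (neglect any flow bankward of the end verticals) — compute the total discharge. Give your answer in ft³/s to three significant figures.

152 ft³/s

w_1 = (3.8 − 2.1)/2 = 0.85 ft; q_1 = 1.03 × 1.29 × 0.85 = 1.129 ft³/s
w_2 = (6.3 − 2.1)/2 = 2.1 ft; q_2 = 1.36 × 1.64 × 2.1 = 4.684 ft³/s
w_3 = (12.0 − 3.8)/2 = 4.1 ft; q_3 = 2.35 × 3.77 × 4.1 = 36.32 ft³/s
w_4 = (13.3 − 6.3)/2 = 3.5 ft; q_4 = 2.46 × 4.25 × 3.5 = 36.59 ft³/s
w_5 = (17.4 − 12.0)/2 = 2.7 ft; q_5 = 2.43 × 4.58 × 2.7 = 30.05 ft³/s
w_6 = (21.0 − 13.3)/2 = 3.85 ft; q_6 = 2.46 × 3.77 × 3.85 = 35.71 ft³/s
w_7 = (22.4 − 17.4)/2 = 2.5 ft; q_7 = 1.90 × 1.54 × 2.5 = 7.315 ft³/s
w_8 = (22.4 − 21.0)/2 = 0.7 ft; q_8 = 1.17 × 0.80 × 0.7 = 0.6552 ft³/s
Q = Σ qᵢ = 152.5 ft³/s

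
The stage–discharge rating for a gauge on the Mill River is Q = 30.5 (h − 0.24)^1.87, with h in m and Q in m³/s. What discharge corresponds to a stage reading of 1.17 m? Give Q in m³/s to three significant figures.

Q = 30.5 × (1.17 − 0.24)^1.87 = 30.5 × 0.93^1.87 = 26.63 m³/s

26.6 m³/s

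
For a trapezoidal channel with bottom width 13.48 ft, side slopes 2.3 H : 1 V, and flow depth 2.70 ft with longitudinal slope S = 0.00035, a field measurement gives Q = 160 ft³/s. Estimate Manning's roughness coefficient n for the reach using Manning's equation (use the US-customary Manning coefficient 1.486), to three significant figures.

0.0145

A = (b + z·y)·y = (13.48 + 2.3×2.70)×2.70 = 53.16 ft²
P = b + 2y√(1+z²) = 13.48 + 2×2.70×√(1+2.3²) = 27.02 ft
R = A/P = 53.16/27.02 = 1.967 ft
n = (1.486/Q)·A·R^(2/3)·S^(1/2) = (1.486/160) × 53.16 × 1.570 × 0.01871 = 0.01450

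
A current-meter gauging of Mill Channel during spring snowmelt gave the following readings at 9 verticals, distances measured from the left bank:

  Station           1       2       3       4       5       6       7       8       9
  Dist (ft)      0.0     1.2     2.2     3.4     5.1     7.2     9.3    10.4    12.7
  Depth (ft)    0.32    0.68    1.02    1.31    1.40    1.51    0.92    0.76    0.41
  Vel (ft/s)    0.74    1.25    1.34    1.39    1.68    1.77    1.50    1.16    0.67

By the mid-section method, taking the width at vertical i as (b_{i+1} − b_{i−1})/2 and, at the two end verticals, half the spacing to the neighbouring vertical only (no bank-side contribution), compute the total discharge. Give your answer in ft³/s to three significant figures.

w_1 = (1.2 − 0.0)/2 = 0.6 ft; q_1 = 0.74 × 0.32 × 0.6 = 0.1421 ft³/s
w_2 = (2.2 − 0.0)/2 = 1.1 ft; q_2 = 1.25 × 0.68 × 1.1 = 0.9350 ft³/s
w_3 = (3.4 − 1.2)/2 = 1.1 ft; q_3 = 1.34 × 1.02 × 1.1 = 1.503 ft³/s
w_4 = (5.1 − 2.2)/2 = 1.45 ft; q_4 = 1.39 × 1.31 × 1.45 = 2.640 ft³/s
w_5 = (7.2 − 3.4)/2 = 1.9 ft; q_5 = 1.68 × 1.40 × 1.9 = 4.469 ft³/s
w_6 = (9.3 − 5.1)/2 = 2.1 ft; q_6 = 1.77 × 1.51 × 2.1 = 5.613 ft³/s
w_7 = (10.4 − 7.2)/2 = 1.6 ft; q_7 = 1.50 × 0.92 × 1.6 = 2.208 ft³/s
w_8 = (12.7 − 9.3)/2 = 1.7 ft; q_8 = 1.16 × 0.76 × 1.7 = 1.499 ft³/s
w_9 = (12.7 − 10.4)/2 = 1.15 ft; q_9 = 0.67 × 0.41 × 1.15 = 0.3159 ft³/s
Q = Σ qᵢ = 19.32 ft³/s

19.3 ft³/s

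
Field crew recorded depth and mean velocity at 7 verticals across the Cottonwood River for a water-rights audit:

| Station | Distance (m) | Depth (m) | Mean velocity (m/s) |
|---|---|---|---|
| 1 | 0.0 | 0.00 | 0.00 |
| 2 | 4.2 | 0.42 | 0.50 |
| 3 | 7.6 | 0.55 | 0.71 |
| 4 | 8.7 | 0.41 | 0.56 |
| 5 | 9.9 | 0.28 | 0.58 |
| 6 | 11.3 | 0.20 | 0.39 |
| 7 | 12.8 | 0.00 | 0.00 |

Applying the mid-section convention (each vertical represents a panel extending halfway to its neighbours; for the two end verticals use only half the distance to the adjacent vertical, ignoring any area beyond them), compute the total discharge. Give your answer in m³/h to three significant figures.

8150 m³/h

w_2 = (7.6 − 0.0)/2 = 3.8 m; q_2 = 0.50 × 0.42 × 3.8 = 0.7980 m³/s
w_3 = (8.7 − 4.2)/2 = 2.25 m; q_3 = 0.71 × 0.55 × 2.25 = 0.8786 m³/s
w_4 = (9.9 − 7.6)/2 = 1.15 m; q_4 = 0.56 × 0.41 × 1.15 = 0.2640 m³/s
w_5 = (11.3 − 8.7)/2 = 1.3 m; q_5 = 0.58 × 0.28 × 1.3 = 0.2111 m³/s
w_6 = (12.8 − 9.9)/2 = 1.45 m; q_6 = 0.39 × 0.20 × 1.45 = 0.1131 m³/s
Stations 1, 7 contribute zero (depth or velocity is 0).
Q = Σ qᵢ = 2.265 m³/s
= 2.265 × 3600 = 8154 m³/h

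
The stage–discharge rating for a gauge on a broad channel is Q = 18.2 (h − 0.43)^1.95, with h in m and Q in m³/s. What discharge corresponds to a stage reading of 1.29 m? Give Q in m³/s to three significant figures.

13.6 m³/s

Q = 18.2 × (1.29 − 0.43)^1.95 = 18.2 × 0.86^1.95 = 13.56 m³/s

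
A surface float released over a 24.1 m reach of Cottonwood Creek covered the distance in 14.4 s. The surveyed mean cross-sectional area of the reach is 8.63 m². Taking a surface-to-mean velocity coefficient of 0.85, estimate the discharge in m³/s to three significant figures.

12.3 m³/s

v_surface = L / t̄ = 24.1 / 14.4 = 1.674 m/s
v_mean = 0.85 × 1.674 = 1.423 m/s
Q = A × v_mean = 8.63 × 1.423 = 12.28 m³/s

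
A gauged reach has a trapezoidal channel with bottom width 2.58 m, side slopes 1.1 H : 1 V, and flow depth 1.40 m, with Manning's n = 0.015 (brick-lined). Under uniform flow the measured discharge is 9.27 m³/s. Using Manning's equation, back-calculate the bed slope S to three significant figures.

0.000716

A = (b + z·y)·y = (2.58 + 1.1×1.40)×1.40 = 5.768 m²
P = b + 2y√(1+z²) = 2.58 + 2×1.40×√(1+1.1²) = 6.742 m
R = A/P = 5.768/6.742 = 0.8555 m
S = (Q·n / (1·A·R^(2/3)))² = (9.27×0.015 / (1×5.768×0.9012))² = 0.0007156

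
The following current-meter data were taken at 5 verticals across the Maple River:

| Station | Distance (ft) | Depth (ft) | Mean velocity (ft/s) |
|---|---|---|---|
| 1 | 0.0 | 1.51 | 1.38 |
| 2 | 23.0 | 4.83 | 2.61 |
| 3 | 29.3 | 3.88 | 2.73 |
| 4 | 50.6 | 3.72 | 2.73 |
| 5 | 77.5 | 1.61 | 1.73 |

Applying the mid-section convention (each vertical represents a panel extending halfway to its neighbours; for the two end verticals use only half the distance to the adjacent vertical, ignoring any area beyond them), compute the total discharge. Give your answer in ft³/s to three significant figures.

w_1 = (23.0 − 0.0)/2 = 11.5 ft; q_1 = 1.38 × 1.51 × 11.5 = 23.96 ft³/s
w_2 = (29.3 − 0.0)/2 = 14.65 ft; q_2 = 2.61 × 4.83 × 14.65 = 184.7 ft³/s
w_3 = (50.6 − 23.0)/2 = 13.8 ft; q_3 = 2.73 × 3.88 × 13.8 = 146.2 ft³/s
w_4 = (77.5 − 29.3)/2 = 24.1 ft; q_4 = 2.73 × 3.72 × 24.1 = 244.7 ft³/s
w_5 = (77.5 − 50.6)/2 = 13.45 ft; q_5 = 1.73 × 1.61 × 13.45 = 37.46 ft³/s
Q = Σ qᵢ = 637.0 ft³/s

637 ft³/s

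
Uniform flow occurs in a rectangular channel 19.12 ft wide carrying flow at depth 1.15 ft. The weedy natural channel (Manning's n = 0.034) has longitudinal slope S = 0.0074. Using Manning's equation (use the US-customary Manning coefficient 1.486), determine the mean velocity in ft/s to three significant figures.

3.83 ft/s

A = b·y = 19.12 × 1.15 = 21.99 ft²
P = b + 2y = 19.12 + 2×1.15 = 21.42 ft
R = A/P = 21.99/21.42 = 1.027 ft
Q = (1.486/n)·A·R^(2/3)·S^(1/2) = (1.486/0.034) × 21.99 × 1.027^(2/3) × 0.0074^(1/2) = 84.12 ft³/s
V = Q/A = 84.12/21.99 = 3.826 ft/s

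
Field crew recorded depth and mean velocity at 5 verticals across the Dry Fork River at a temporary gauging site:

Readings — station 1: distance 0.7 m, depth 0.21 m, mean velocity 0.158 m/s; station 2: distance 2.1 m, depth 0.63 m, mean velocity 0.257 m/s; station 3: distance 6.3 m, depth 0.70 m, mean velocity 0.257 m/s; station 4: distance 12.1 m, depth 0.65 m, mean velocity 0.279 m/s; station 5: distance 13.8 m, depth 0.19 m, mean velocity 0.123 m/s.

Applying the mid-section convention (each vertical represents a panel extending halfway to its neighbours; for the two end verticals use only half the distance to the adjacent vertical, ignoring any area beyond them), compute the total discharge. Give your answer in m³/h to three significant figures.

w_1 = (2.1 − 0.7)/2 = 0.7 m; q_1 = 0.158 × 0.21 × 0.7 = 0.02323 m³/s
w_2 = (6.3 − 0.7)/2 = 2.8 m; q_2 = 0.257 × 0.63 × 2.8 = 0.4533 m³/s
w_3 = (12.1 − 2.1)/2 = 5 m; q_3 = 0.257 × 0.70 × 5 = 0.8995 m³/s
w_4 = (13.8 − 6.3)/2 = 3.75 m; q_4 = 0.279 × 0.65 × 3.75 = 0.6801 m³/s
w_5 = (13.8 − 12.1)/2 = 0.85 m; q_5 = 0.123 × 0.19 × 0.85 = 0.01986 m³/s
Q = Σ qᵢ = 2.076 m³/s
= 2.076 × 3600 = 7474 m³/h

7470 m³/h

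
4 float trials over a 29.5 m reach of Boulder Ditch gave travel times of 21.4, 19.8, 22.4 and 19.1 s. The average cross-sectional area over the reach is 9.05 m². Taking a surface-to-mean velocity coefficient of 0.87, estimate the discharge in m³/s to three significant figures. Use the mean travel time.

11.2 m³/s

t̄ = (21.4 + 19.8 + 22.4 + 19.1) / 4 = 20.675 s
v_surface = L / t̄ = 29.5 / 20.675 = 1.427 m/s
v_mean = 0.87 × 1.427 = 1.241 m/s
Q = A × v_mean = 9.05 × 1.241 = 11.23 m³/s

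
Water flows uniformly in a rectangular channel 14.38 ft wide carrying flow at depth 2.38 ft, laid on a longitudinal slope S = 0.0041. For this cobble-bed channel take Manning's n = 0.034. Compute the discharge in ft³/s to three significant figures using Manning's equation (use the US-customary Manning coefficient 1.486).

141 ft³/s

A = b·y = 14.38 × 2.38 = 34.22 ft²
P = b + 2y = 14.38 + 2×2.38 = 19.14 ft
R = A/P = 34.22/19.14 = 1.788 ft
Q = (1.486/n)·A·R^(2/3)·S^(1/2) = (1.486/0.034) × 34.22 × 1.788^(2/3) × 0.0041^(1/2) = 141.1 ft³/s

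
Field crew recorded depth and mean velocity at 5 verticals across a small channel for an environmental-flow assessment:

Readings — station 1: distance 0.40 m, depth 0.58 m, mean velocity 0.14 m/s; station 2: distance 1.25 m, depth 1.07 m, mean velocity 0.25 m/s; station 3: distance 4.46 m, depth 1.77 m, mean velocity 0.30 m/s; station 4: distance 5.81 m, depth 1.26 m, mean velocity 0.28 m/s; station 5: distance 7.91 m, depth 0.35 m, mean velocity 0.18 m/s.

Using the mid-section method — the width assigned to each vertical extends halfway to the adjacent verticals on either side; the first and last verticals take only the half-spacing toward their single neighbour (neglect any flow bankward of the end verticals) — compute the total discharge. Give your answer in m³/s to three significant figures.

w_1 = (1.25 − 0.40)/2 = 0.425 m; q_1 = 0.14 × 0.58 × 0.425 = 0.03451 m³/s
w_2 = (4.46 − 0.40)/2 = 2.03 m; q_2 = 0.25 × 1.07 × 2.03 = 0.5430 m³/s
w_3 = (5.81 − 1.25)/2 = 2.28 m; q_3 = 0.30 × 1.77 × 2.28 = 1.211 m³/s
w_4 = (7.91 − 4.46)/2 = 1.725 m; q_4 = 0.28 × 1.26 × 1.725 = 0.6086 m³/s
w_5 = (7.91 − 5.81)/2 = 1.05 m; q_5 = 0.18 × 0.35 × 1.05 = 0.06615 m³/s
Q = Σ qᵢ = 2.463 m³/s

2.46 m³/s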